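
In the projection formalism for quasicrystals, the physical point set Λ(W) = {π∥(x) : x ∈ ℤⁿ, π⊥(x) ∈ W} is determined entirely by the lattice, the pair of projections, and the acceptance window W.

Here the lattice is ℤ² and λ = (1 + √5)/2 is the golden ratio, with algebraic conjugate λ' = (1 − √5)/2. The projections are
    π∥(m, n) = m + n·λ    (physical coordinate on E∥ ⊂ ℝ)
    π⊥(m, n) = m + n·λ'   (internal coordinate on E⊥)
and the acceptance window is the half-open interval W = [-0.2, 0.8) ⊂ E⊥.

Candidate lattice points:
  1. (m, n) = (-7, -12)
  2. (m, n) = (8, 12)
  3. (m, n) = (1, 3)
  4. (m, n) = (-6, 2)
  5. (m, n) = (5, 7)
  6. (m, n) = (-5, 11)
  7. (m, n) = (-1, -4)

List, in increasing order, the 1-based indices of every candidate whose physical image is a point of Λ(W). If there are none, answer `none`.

λ' = (1−√5)/2 ≈ -0.61803.
[1] lift (-7,-12): star map gives 0.41641; window check -0.2 ≤ 0.41641 < 0.8 is true → IN Λ
[2] lift (8,12): star map gives 0.58359; window check -0.2 ≤ 0.58359 < 0.8 is true → IN Λ
[3] lift (1,3): star map gives -0.85410; window check -0.2 ≤ -0.85410 < 0.8 is false → out
[4] lift (-6,2): star map gives -7.23607; window check -0.2 ≤ -7.23607 < 0.8 is false → out
[5] lift (5,7): star map gives 0.67376; window check -0.2 ≤ 0.67376 < 0.8 is true → IN Λ
[6] lift (-5,11): star map gives -11.79837; window check -0.2 ≤ -11.79837 < 0.8 is false → out
[7] lift (-1,-4): star map gives 1.47214; window check -0.2 ≤ 1.47214 < 0.8 is false → out

1, 2, 5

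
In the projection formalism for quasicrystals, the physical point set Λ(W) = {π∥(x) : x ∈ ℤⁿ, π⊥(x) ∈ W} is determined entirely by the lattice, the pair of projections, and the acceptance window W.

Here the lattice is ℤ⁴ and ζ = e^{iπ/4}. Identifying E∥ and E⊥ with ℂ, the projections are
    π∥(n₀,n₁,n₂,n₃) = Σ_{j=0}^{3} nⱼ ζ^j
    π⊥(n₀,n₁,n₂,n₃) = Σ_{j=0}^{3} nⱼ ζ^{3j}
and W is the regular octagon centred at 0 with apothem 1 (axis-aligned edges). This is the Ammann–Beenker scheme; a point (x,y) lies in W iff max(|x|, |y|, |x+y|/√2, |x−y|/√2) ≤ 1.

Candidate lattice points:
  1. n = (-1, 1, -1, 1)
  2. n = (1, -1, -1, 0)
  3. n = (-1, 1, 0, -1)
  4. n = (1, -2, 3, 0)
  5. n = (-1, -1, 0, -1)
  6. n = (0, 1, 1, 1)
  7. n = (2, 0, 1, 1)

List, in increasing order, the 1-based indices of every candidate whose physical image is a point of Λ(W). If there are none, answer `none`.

6

With ζ = e^{iπ/4} the internal vectors are ζ^0,ζ^3,ζ^6,ζ^9.
#1 (-1, 1, -1, 1): internal (-1.0000, 2.4142); octagon support 2.4142 vs apothem 1 → ∉ W
#2 (1, -1, -1, 0): internal (1.7071, 0.2929); octagon support 1.7071 vs apothem 1 → ∉ W
#3 (-1, 1, 0, -1): internal (-2.4142, 0.0000); octagon support 2.4142 vs apothem 1 → ∉ W
#4 (1, -2, 3, 0): internal (2.4142, -4.4142); octagon support 4.8284 vs apothem 1 → ∉ W
#5 (-1, -1, 0, -1): internal (-1.0000, -1.4142); octagon support 1.7071 vs apothem 1 → ∉ W
#6 (0, 1, 1, 1): internal (0.0000, 0.4142); octagon support 0.4142 vs apothem 1 → ∈ W
#7 (2, 0, 1, 1): internal (2.7071, -0.2929); octagon support 2.7071 vs apothem 1 → ∉ W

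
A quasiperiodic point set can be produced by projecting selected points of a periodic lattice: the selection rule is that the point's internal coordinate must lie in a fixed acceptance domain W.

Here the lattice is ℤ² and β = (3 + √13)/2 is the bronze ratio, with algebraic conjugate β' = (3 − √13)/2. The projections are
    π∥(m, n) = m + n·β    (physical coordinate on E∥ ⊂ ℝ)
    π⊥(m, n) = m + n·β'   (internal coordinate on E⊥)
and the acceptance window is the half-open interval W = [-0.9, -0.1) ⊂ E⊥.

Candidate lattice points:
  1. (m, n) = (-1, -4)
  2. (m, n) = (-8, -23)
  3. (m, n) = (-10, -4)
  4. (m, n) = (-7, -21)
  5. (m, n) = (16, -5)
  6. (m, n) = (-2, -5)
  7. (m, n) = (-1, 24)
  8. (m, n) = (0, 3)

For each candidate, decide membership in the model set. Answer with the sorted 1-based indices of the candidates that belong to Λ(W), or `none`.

4, 6

Compute β' = (3−√13)/2 = -0.30278, so π⊥(m,n) = m -0.30278·n.
#1 (-1,-4): internal coord -1 + (-4)·β' = +0.21110; +0.21110 ∉ [-0.9, -0.1) → out
#2 (-8,-23): internal coord -8 + (-23)·β' = -1.03616; -1.03616 ∉ [-0.9, -0.1) → out
#3 (-10,-4): internal coord -10 + (-4)·β' = -8.78890; -8.78890 ∉ [-0.9, -0.1) → out
#4 (-7,-21): internal coord -7 + (-21)·β' = -0.64171; -0.64171 ∈ [-0.9, -0.1) → IN Λ
#5 (16,-5): internal coord 16 + (-5)·β' = +17.51388; +17.51388 ∉ [-0.9, -0.1) → out
#6 (-2,-5): internal coord -2 + (-5)·β' = -0.48612; -0.48612 ∈ [-0.9, -0.1) → IN Λ
#7 (-1,24): internal coord -1 + (24)·β' = -8.26662; -8.26662 ∉ [-0.9, -0.1) → out
#8 (0,3): internal coord 0 + (3)·β' = -0.90833; -0.90833 ∉ [-0.9, -0.1) → out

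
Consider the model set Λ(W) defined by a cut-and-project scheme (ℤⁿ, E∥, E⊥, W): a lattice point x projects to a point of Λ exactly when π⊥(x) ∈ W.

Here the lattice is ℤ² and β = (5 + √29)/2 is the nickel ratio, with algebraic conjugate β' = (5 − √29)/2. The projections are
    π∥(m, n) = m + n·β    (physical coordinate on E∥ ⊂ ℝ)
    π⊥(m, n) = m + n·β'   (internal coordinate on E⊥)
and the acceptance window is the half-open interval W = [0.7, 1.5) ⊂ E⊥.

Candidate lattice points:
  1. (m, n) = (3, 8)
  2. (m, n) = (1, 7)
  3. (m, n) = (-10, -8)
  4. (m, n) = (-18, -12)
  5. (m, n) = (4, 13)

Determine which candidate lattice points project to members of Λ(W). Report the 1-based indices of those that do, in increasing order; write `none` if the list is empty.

β' = (5−√29)/2 ≈ -0.192582.
[1] lift (3,8): star map gives 1.459341; window check 0.7 ≤ 1.459341 < 1.5 is true → IN Λ
[2] lift (1,7): star map gives -0.348077; window check 0.7 ≤ -0.348077 < 1.5 is false → out
[3] lift (-10,-8): star map gives -8.459341; window check 0.7 ≤ -8.459341 < 1.5 is false → out
[4] lift (-18,-12): star map gives -15.689011; window check 0.7 ≤ -15.689011 < 1.5 is false → out
[5] lift (4,13): star map gives 1.496429; window check 0.7 ≤ 1.496429 < 1.5 is true → IN Λ

1, 5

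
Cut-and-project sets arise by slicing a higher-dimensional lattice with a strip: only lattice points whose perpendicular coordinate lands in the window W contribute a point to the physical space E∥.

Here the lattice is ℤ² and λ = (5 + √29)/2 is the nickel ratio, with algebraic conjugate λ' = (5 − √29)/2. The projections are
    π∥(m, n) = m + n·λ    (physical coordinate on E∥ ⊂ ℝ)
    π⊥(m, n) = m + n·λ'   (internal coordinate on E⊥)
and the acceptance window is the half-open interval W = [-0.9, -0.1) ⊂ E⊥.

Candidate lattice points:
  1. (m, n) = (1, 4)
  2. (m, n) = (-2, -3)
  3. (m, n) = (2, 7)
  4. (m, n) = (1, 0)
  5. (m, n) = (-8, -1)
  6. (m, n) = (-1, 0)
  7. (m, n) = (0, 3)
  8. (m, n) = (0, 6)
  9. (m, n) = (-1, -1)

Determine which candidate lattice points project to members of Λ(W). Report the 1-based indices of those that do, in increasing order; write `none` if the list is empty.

Numerically λ ≈ 5.19258 and λ' = −1/λ ≈ -0.19258.
#1 (1,4): internal coord 1 + (4)·λ' = +0.22967; +0.22967 ∉ [-0.9, -0.1) → out
#2 (-2,-3): internal coord -2 + (-3)·λ' = -1.42225; -1.42225 ∉ [-0.9, -0.1) → out
#3 (2,7): internal coord 2 + (7)·λ' = +0.65192; +0.65192 ∉ [-0.9, -0.1) → out
#4 (1,0): internal coord 1 + (0)·λ' = +1.00000; +1.00000 ∉ [-0.9, -0.1) → out
#5 (-8,-1): internal coord -8 + (-1)·λ' = -7.80742; -7.80742 ∉ [-0.9, -0.1) → out
#6 (-1,0): internal coord -1 + (0)·λ' = -1.00000; -1.00000 ∉ [-0.9, -0.1) → out
#7 (0,3): internal coord 0 + (3)·λ' = -0.57775; -0.57775 ∈ [-0.9, -0.1) → IN Λ
#8 (0,6): internal coord 0 + (6)·λ' = -1.15549; -1.15549 ∉ [-0.9, -0.1) → out
#9 (-1,-1): internal coord -1 + (-1)·λ' = -0.80742; -0.80742 ∈ [-0.9, -0.1) → IN Λ

7, 9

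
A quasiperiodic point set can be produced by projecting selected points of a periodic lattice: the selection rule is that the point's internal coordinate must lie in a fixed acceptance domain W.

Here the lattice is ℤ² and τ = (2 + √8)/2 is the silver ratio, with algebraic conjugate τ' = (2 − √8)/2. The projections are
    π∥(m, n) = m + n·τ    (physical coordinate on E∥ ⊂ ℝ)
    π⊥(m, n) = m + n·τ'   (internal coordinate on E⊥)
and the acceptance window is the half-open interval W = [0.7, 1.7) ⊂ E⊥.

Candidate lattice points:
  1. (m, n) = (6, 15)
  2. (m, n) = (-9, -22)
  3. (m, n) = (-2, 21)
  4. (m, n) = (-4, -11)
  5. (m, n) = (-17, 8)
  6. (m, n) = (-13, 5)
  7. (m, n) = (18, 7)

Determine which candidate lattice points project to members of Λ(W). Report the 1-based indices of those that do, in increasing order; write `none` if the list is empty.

none

Numerically τ ≈ 2.4142 and τ' = −1/τ ≈ -0.4142.
candidate 1: (m,n)=(6,15) → π∥ = 6+15·τ ≈ 42.2132, π⊥ = 6+15·τ' ≈ -0.2132 ∉ [0.7, 1.7) ⇒ out
candidate 2: (m,n)=(-9,-22) → π∥ = -9-22·τ ≈ -62.1127, π⊥ = -9-22·τ' ≈ 0.1127 ∉ [0.7, 1.7) ⇒ out
candidate 3: (m,n)=(-2,21) → π∥ = -2+21·τ ≈ 48.6985, π⊥ = -2+21·τ' ≈ -10.6985 ∉ [0.7, 1.7) ⇒ out
candidate 4: (m,n)=(-4,-11) → π∥ = -4-11·τ ≈ -30.5563, π⊥ = -4-11·τ' ≈ 0.5563 ∉ [0.7, 1.7) ⇒ out
candidate 5: (m,n)=(-17,8) → π∥ = -17+8·τ ≈ 2.3137, π⊥ = -17+8·τ' ≈ -20.3137 ∉ [0.7, 1.7) ⇒ out
candidate 6: (m,n)=(-13,5) → π∥ = -13+5·τ ≈ -0.9289, π⊥ = -13+5·τ' ≈ -15.0711 ∉ [0.7, 1.7) ⇒ out
candidate 7: (m,n)=(18,7) → π∥ = 18+7·τ ≈ 34.8995, π⊥ = 18+7·τ' ≈ 15.1005 ∉ [0.7, 1.7) ⇒ out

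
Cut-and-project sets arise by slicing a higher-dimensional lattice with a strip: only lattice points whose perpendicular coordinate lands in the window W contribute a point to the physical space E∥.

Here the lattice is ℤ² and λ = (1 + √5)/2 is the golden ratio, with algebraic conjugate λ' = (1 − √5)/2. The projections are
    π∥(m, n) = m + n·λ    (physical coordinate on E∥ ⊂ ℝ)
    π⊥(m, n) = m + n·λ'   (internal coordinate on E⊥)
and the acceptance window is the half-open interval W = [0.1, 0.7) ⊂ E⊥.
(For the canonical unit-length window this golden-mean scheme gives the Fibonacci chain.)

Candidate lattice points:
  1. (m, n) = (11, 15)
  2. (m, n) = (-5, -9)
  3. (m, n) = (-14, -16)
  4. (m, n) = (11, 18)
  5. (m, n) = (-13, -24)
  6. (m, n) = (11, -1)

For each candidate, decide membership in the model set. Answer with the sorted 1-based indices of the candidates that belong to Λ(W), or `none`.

Numerically λ ≈ 1.61803 and λ' = −1/λ ≈ -0.61803.
#1 (11,15): internal coord 11 + (15)·λ' = +1.72949; +1.72949 ∉ [0.1, 0.7) → out
#2 (-5,-9): internal coord -5 + (-9)·λ' = +0.56231; +0.56231 ∈ [0.1, 0.7) → IN Λ
#3 (-14,-16): internal coord -14 + (-16)·λ' = -4.11146; -4.11146 ∉ [0.1, 0.7) → out
#4 (11,18): internal coord 11 + (18)·λ' = -0.12461; -0.12461 ∉ [0.1, 0.7) → out
#5 (-13,-24): internal coord -13 + (-24)·λ' = +1.83282; +1.83282 ∉ [0.1, 0.7) → out
#6 (11,-1): internal coord 11 + (-1)·λ' = +11.61803; +11.61803 ∉ [0.1, 0.7) → out

2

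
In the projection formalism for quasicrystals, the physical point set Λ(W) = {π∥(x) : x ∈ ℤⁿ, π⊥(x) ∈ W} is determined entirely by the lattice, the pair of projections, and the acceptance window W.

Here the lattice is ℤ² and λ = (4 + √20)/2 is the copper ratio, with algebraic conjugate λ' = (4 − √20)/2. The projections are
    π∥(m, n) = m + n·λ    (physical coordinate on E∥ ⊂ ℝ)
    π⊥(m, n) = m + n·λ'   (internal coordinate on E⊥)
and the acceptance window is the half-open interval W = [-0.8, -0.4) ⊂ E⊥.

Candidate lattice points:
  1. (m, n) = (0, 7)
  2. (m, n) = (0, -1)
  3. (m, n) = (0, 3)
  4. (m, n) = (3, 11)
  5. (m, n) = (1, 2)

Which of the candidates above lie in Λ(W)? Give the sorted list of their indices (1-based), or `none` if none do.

λ' = (4−√20)/2 ≈ -0.2361.
candidate 1: (m,n)=(0,7) → π∥ = 0+7·λ ≈ 29.6525, π⊥ = 0+7·λ' ≈ -1.6525 ∉ [-0.8, -0.4) ⇒ out
candidate 2: (m,n)=(0,-1) → π∥ = 0-1·λ ≈ -4.2361, π⊥ = 0-1·λ' ≈ 0.2361 ∉ [-0.8, -0.4) ⇒ out
candidate 3: (m,n)=(0,3) → π∥ = 0+3·λ ≈ 12.7082, π⊥ = 0+3·λ' ≈ -0.7082 ∈ [-0.8, -0.4) ⇒ IN Λ
candidate 4: (m,n)=(3,11) → π∥ = 3+11·λ ≈ 49.5967, π⊥ = 3+11·λ' ≈ 0.4033 ∉ [-0.8, -0.4) ⇒ out
candidate 5: (m,n)=(1,2) → π∥ = 1+2·λ ≈ 9.4721, π⊥ = 1+2·λ' ≈ 0.5279 ∉ [-0.8, -0.4) ⇒ out

3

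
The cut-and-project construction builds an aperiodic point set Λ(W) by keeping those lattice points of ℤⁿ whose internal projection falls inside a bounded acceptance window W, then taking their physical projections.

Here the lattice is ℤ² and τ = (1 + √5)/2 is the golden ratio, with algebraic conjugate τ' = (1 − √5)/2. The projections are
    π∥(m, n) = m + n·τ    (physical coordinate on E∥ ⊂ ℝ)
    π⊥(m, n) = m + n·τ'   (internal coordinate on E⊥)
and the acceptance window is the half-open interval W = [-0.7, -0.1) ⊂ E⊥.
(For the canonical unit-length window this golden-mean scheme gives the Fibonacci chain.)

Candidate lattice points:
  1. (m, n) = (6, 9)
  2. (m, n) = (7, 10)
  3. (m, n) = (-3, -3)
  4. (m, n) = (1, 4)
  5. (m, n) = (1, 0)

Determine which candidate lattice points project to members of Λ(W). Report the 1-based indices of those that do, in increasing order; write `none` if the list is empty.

Numerically τ ≈ 1.61803 and τ' = −1/τ ≈ -0.61803.
#1 (6,9): internal coord 6 + (9)·τ' = +0.43769; +0.43769 ∉ [-0.7, -0.1) → out
#2 (7,10): internal coord 7 + (10)·τ' = +0.81966; +0.81966 ∉ [-0.7, -0.1) → out
#3 (-3,-3): internal coord -3 + (-3)·τ' = -1.14590; -1.14590 ∉ [-0.7, -0.1) → out
#4 (1,4): internal coord 1 + (4)·τ' = -1.47214; -1.47214 ∉ [-0.7, -0.1) → out
#5 (1,0): internal coord 1 + (0)·τ' = +1.00000; +1.00000 ∉ [-0.7, -0.1) → out

none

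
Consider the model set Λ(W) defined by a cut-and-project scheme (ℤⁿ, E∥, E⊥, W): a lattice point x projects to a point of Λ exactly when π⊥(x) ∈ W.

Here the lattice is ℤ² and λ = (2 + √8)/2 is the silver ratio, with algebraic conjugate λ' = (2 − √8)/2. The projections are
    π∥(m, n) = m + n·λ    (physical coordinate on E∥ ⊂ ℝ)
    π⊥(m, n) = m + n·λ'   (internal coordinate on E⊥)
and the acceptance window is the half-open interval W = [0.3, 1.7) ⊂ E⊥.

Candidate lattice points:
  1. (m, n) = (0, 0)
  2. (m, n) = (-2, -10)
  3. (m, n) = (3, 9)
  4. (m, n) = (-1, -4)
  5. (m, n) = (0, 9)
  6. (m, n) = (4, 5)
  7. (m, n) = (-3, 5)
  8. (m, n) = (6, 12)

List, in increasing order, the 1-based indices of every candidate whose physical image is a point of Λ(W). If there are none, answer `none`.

4, 8

Numerically λ ≈ 2.41421 and λ' = −1/λ ≈ -0.41421.
#1 (0,0): internal coord 0 + (0)·λ' = +0.00000; +0.00000 ∉ [0.3, 1.7) → out
#2 (-2,-10): internal coord -2 + (-10)·λ' = +2.14214; +2.14214 ∉ [0.3, 1.7) → out
#3 (3,9): internal coord 3 + (9)·λ' = -0.72792; -0.72792 ∉ [0.3, 1.7) → out
#4 (-1,-4): internal coord -1 + (-4)·λ' = +0.65685; +0.65685 ∈ [0.3, 1.7) → IN Λ
#5 (0,9): internal coord 0 + (9)·λ' = -3.72792; -3.72792 ∉ [0.3, 1.7) → out
#6 (4,5): internal coord 4 + (5)·λ' = +1.92893; +1.92893 ∉ [0.3, 1.7) → out
#7 (-3,5): internal coord -3 + (5)·λ' = -5.07107; -5.07107 ∉ [0.3, 1.7) → out
#8 (6,12): internal coord 6 + (12)·λ' = +1.02944; +1.02944 ∈ [0.3, 1.7) → IN Λ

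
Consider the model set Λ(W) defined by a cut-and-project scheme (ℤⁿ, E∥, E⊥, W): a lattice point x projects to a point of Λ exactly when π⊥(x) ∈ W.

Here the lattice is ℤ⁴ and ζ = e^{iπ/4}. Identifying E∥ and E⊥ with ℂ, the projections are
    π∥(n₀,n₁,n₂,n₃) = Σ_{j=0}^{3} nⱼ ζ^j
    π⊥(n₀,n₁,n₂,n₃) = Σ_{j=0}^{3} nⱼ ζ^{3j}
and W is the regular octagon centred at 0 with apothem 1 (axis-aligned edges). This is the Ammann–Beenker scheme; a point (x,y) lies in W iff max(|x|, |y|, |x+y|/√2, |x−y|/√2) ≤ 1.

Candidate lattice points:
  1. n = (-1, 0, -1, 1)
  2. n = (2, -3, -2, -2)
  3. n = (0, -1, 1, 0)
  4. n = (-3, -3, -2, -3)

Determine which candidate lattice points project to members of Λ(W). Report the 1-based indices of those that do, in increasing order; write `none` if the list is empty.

none

Internal map: ζ^{3j} for j=0..3 gives (1,0), (−√2/2,√2/2), (0,−1), (√2/2,√2/2).
candidate 1: n = (-1, 0, -1, 1) → π⊥ ≈ (-0.292893, +1.707107); max(|x|,|y|,|x±y|/√2) = 1.707107 > 1 ⇒ ∉ W
candidate 2: n = (2, -3, -2, -2) → π⊥ ≈ (+2.707107, -1.535534); max(|x|,|y|,|x±y|/√2) = 3.000000 > 1 ⇒ ∉ W
candidate 3: n = (0, -1, 1, 0) → π⊥ ≈ (+0.707107, -1.707107); max(|x|,|y|,|x±y|/√2) = 1.707107 > 1 ⇒ ∉ W
candidate 4: n = (-3, -3, -2, -3) → π⊥ ≈ (-3.000000, -2.242641); max(|x|,|y|,|x±y|/√2) = 3.707107 > 1 ⇒ ∉ W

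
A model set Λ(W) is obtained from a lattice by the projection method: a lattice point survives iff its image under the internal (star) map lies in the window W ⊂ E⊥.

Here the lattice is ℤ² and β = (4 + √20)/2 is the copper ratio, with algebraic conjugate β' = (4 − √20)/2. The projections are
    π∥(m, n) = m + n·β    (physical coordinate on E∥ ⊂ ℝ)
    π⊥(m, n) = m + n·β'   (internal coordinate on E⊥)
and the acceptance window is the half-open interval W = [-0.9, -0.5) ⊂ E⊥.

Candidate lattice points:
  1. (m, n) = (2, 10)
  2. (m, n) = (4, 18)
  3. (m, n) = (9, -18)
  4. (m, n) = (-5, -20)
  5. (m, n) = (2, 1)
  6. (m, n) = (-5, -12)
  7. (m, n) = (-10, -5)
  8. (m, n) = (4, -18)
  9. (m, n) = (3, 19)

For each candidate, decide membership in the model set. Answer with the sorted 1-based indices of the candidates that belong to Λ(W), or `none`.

none

Numerically β ≈ 4.23607 and β' = −1/β ≈ -0.23607.
#1 (2,10): internal coord 2 + (10)·β' = -0.36068; -0.36068 ∉ [-0.9, -0.5) → out
#2 (4,18): internal coord 4 + (18)·β' = -0.24922; -0.24922 ∉ [-0.9, -0.5) → out
#3 (9,-18): internal coord 9 + (-18)·β' = +13.24922; +13.24922 ∉ [-0.9, -0.5) → out
#4 (-5,-20): internal coord -5 + (-20)·β' = -0.27864; -0.27864 ∉ [-0.9, -0.5) → out
#5 (2,1): internal coord 2 + (1)·β' = +1.76393; +1.76393 ∉ [-0.9, -0.5) → out
#6 (-5,-12): internal coord -5 + (-12)·β' = -2.16718; -2.16718 ∉ [-0.9, -0.5) → out
#7 (-10,-5): internal coord -10 + (-5)·β' = -8.81966; -8.81966 ∉ [-0.9, -0.5) → out
#8 (4,-18): internal coord 4 + (-18)·β' = +8.24922; +8.24922 ∉ [-0.9, -0.5) → out
#9 (3,19): internal coord 3 + (19)·β' = -1.48529; -1.48529 ∉ [-0.9, -0.5) → out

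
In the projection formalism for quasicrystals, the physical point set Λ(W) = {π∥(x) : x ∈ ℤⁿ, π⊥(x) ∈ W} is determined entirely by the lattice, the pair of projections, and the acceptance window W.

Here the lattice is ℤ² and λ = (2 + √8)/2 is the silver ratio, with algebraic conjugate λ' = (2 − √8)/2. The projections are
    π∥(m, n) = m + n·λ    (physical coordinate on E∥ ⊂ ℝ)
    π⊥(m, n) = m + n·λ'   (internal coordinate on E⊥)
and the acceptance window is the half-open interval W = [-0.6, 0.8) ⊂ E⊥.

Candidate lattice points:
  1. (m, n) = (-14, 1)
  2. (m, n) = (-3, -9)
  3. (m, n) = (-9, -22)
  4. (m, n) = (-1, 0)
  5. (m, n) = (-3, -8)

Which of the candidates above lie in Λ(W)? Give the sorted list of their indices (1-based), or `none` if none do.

2, 3, 5

Compute λ' = (2−√8)/2 = -0.41421, so π⊥(m,n) = m -0.41421·n.
#1 (-14,1): internal coord -14 + (1)·λ' = -14.41421; -14.41421 ∉ [-0.6, 0.8) → out
#2 (-3,-9): internal coord -3 + (-9)·λ' = +0.72792; +0.72792 ∈ [-0.6, 0.8) → IN Λ
#3 (-9,-22): internal coord -9 + (-22)·λ' = +0.11270; +0.11270 ∈ [-0.6, 0.8) → IN Λ
#4 (-1,0): internal coord -1 + (0)·λ' = -1.00000; -1.00000 ∉ [-0.6, 0.8) → out
#5 (-3,-8): internal coord -3 + (-8)·λ' = +0.31371; +0.31371 ∈ [-0.6, 0.8) → IN Λ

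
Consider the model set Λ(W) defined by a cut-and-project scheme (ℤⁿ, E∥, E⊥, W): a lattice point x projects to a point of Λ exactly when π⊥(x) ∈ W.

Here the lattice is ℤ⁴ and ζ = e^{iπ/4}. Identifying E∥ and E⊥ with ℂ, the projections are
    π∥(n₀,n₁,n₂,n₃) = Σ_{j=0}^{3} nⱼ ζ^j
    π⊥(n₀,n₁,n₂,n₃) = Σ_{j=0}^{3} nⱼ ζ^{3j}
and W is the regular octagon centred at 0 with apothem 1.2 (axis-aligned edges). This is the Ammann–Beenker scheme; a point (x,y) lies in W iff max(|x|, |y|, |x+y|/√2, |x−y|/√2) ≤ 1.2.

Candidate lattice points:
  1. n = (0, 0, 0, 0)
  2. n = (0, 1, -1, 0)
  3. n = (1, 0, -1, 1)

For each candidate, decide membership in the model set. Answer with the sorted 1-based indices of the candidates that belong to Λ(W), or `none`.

π⊥(n) = n₀ + n₁ζ³ + n₂ζ⁶ + n₃ζ⁹ where ζ = e^{iπ/4}.
#1 (0, 0, 0, 0): internal (0.0000, 0.0000); octagon support 0.0000 vs apothem 1.2 → ∈ W
#2 (0, 1, -1, 0): internal (-0.7071, 1.7071); octagon support 1.7071 vs apothem 1.2 → ∉ W
#3 (1, 0, -1, 1): internal (1.7071, 1.7071); octagon support 2.4142 vs apothem 1.2 → ∉ W

1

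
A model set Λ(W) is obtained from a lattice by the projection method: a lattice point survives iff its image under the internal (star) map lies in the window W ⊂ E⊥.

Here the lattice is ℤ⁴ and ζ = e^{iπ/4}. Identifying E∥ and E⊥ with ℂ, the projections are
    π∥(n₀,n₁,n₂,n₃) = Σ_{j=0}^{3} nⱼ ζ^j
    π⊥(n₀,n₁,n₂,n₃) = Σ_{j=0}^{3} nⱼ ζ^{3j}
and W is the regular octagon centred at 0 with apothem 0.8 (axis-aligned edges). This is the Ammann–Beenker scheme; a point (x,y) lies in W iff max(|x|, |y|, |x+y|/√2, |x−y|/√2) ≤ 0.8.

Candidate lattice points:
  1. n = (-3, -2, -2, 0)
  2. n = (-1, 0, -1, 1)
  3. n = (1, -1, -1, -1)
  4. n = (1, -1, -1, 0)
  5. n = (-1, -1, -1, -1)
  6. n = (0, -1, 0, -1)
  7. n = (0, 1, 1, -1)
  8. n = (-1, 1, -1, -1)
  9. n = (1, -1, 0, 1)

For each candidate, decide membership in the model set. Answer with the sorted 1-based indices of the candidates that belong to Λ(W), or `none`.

π⊥(n) = n₀ + n₁ζ³ + n₂ζ⁶ + n₃ζ⁹ where ζ = e^{iπ/4}.
candidate 1: n = (-3, -2, -2, 0) → π⊥ ≈ (-1.58579, +0.58579); max(|x|,|y|,|x±y|/√2) = 1.58579 > 0.8 ⇒ ∉ W
candidate 2: n = (-1, 0, -1, 1) → π⊥ ≈ (-0.29289, +1.70711); max(|x|,|y|,|x±y|/√2) = 1.70711 > 0.8 ⇒ ∉ W
candidate 3: n = (1, -1, -1, -1) → π⊥ ≈ (+1.00000, -0.41421); max(|x|,|y|,|x±y|/√2) = 1.00000 > 0.8 ⇒ ∉ W
candidate 4: n = (1, -1, -1, 0) → π⊥ ≈ (+1.70711, +0.29289); max(|x|,|y|,|x±y|/√2) = 1.70711 > 0.8 ⇒ ∉ W
candidate 5: n = (-1, -1, -1, -1) → π⊥ ≈ (-1.00000, -0.41421); max(|x|,|y|,|x±y|/√2) = 1.00000 > 0.8 ⇒ ∉ W
candidate 6: n = (0, -1, 0, -1) → π⊥ ≈ (+0.00000, -1.41421); max(|x|,|y|,|x±y|/√2) = 1.41421 > 0.8 ⇒ ∉ W
candidate 7: n = (0, 1, 1, -1) → π⊥ ≈ (-1.41421, -1.00000); max(|x|,|y|,|x±y|/√2) = 1.70711 > 0.8 ⇒ ∉ W
candidate 8: n = (-1, 1, -1, -1) → π⊥ ≈ (-2.41421, +1.00000); max(|x|,|y|,|x±y|/√2) = 2.41421 > 0.8 ⇒ ∉ W
candidate 9: n = (1, -1, 0, 1) → π⊥ ≈ (+2.41421, +0.00000); max(|x|,|y|,|x±y|/√2) = 2.41421 > 0.8 ⇒ ∉ W

none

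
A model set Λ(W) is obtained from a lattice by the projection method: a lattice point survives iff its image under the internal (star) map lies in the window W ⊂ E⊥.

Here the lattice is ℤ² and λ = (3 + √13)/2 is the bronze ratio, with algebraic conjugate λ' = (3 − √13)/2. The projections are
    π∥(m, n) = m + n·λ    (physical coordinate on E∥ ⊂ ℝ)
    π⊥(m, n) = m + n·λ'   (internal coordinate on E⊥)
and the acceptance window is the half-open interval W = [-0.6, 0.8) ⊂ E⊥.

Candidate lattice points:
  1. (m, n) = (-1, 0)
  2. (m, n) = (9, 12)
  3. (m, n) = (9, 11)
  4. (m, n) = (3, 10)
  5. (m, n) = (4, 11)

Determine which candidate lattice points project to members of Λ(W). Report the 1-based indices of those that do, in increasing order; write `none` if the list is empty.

4, 5

Compute λ' = (3−√13)/2 = -0.30278, so π⊥(m,n) = m -0.30278·n.
#1 (-1,0): internal coord -1 + (0)·λ' = -1.00000; -1.00000 ∉ [-0.6, 0.8) → out
#2 (9,12): internal coord 9 + (12)·λ' = +5.36669; +5.36669 ∉ [-0.6, 0.8) → out
#3 (9,11): internal coord 9 + (11)·λ' = +5.66947; +5.66947 ∉ [-0.6, 0.8) → out
#4 (3,10): internal coord 3 + (10)·λ' = -0.02776; -0.02776 ∈ [-0.6, 0.8) → IN Λ
#5 (4,11): internal coord 4 + (11)·λ' = +0.66947; +0.66947 ∈ [-0.6, 0.8) → IN Λ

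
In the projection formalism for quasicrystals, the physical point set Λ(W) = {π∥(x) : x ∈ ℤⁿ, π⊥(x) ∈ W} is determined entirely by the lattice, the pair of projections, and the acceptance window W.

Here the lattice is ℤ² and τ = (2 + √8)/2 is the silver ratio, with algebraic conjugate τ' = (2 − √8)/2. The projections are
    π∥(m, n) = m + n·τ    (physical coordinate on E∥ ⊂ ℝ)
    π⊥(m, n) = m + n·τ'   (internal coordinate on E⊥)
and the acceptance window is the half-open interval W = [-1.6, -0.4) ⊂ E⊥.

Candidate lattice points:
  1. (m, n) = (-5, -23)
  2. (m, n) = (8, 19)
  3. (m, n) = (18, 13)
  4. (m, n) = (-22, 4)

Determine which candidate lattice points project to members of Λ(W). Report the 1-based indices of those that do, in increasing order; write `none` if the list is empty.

τ' = (2−√8)/2 ≈ -0.4142.
candidate 1: (m,n)=(-5,-23) → π∥ = -5-23·τ ≈ -60.5269, π⊥ = -5-23·τ' ≈ 4.5269 ∉ [-1.6, -0.4) ⇒ out
candidate 2: (m,n)=(8,19) → π∥ = 8+19·τ ≈ 53.8701, π⊥ = 8+19·τ' ≈ 0.1299 ∉ [-1.6, -0.4) ⇒ out
candidate 3: (m,n)=(18,13) → π∥ = 18+13·τ ≈ 49.3848, π⊥ = 18+13·τ' ≈ 12.6152 ∉ [-1.6, -0.4) ⇒ out
candidate 4: (m,n)=(-22,4) → π∥ = -22+4·τ ≈ -12.3431, π⊥ = -22+4·τ' ≈ -23.6569 ∉ [-1.6, -0.4) ⇒ out

none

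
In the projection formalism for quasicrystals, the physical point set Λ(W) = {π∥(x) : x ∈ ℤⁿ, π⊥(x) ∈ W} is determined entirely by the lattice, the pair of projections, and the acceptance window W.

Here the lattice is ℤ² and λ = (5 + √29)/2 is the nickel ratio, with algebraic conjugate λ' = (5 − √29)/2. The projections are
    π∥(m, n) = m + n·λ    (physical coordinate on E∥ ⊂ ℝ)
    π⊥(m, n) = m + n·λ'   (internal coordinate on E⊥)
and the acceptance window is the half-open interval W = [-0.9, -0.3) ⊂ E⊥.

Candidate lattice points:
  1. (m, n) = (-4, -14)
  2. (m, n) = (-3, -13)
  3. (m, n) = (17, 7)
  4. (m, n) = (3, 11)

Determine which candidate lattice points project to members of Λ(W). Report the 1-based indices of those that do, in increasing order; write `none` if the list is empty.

2

Compute λ' = (5−√29)/2 = -0.1926, so π⊥(m,n) = m -0.1926·n.
candidate 1: (m,n)=(-4,-14) → π∥ = -4-14·λ ≈ -76.6962, π⊥ = -4-14·λ' ≈ -1.3038 ∉ [-0.9, -0.3) ⇒ out
candidate 2: (m,n)=(-3,-13) → π∥ = -3-13·λ ≈ -70.5036, π⊥ = -3-13·λ' ≈ -0.4964 ∈ [-0.9, -0.3) ⇒ IN Λ
candidate 3: (m,n)=(17,7) → π∥ = 17+7·λ ≈ 53.3481, π⊥ = 17+7·λ' ≈ 15.6519 ∉ [-0.9, -0.3) ⇒ out
candidate 4: (m,n)=(3,11) → π∥ = 3+11·λ ≈ 60.1184, π⊥ = 3+11·λ' ≈ 0.8816 ∉ [-0.9, -0.3) ⇒ out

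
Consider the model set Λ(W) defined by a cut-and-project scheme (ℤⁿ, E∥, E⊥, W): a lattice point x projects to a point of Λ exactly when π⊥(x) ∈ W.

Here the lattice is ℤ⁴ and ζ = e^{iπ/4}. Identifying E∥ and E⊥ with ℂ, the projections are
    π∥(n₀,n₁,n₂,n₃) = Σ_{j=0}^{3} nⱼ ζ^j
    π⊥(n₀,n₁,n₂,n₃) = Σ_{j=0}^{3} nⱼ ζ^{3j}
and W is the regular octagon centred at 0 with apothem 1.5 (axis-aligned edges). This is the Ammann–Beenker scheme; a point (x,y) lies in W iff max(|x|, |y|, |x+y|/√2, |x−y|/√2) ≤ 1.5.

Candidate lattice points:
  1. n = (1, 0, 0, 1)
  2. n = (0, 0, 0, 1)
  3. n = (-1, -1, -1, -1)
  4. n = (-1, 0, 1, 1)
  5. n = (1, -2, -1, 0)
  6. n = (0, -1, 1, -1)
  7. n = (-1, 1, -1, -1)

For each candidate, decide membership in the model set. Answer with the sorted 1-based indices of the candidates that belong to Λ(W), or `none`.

2, 3, 4

Internal map: ζ^{3j} for j=0..3 gives (1,0), (−√2/2,√2/2), (0,−1), (√2/2,√2/2).
#1 (1, 0, 0, 1): internal (1.7071, 0.7071); octagon support 1.7071 vs apothem 1.5 → ∉ W
#2 (0, 0, 0, 1): internal (0.7071, 0.7071); octagon support 1.0000 vs apothem 1.5 → ∈ W
#3 (-1, -1, -1, -1): internal (-1.0000, -0.4142); octagon support 1.0000 vs apothem 1.5 → ∈ W
#4 (-1, 0, 1, 1): internal (-0.2929, -0.2929); octagon support 0.4142 vs apothem 1.5 → ∈ W
#5 (1, -2, -1, 0): internal (2.4142, -0.4142); octagon support 2.4142 vs apothem 1.5 → ∉ W
#6 (0, -1, 1, -1): internal (0.0000, -2.4142); octagon support 2.4142 vs apothem 1.5 → ∉ W
#7 (-1, 1, -1, -1): internal (-2.4142, 1.0000); octagon support 2.4142 vs apothem 1.5 → ∉ W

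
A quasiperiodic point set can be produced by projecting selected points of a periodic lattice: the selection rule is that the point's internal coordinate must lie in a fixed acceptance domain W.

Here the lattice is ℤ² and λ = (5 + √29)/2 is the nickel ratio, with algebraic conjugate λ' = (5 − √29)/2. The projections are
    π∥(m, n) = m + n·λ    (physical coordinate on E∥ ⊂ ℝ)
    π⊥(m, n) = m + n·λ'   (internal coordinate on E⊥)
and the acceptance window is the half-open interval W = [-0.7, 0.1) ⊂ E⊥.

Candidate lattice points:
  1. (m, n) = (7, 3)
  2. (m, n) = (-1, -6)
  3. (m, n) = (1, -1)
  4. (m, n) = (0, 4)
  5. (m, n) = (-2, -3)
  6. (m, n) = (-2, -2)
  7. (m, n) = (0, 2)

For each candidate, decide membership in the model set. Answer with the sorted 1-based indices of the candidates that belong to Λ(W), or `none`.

Compute λ' = (5−√29)/2 = -0.192582, so π⊥(m,n) = m -0.192582·n.
candidate 1: (m,n)=(7,3) → π∥ = 7+3·λ ≈ 22.577747, π⊥ = 7+3·λ' ≈ 6.422253 ∉ [-0.7, 0.1) ⇒ out
candidate 2: (m,n)=(-1,-6) → π∥ = -1-6·λ ≈ -32.155494, π⊥ = -1-6·λ' ≈ 0.155494 ∉ [-0.7, 0.1) ⇒ out
candidate 3: (m,n)=(1,-1) → π∥ = 1-1·λ ≈ -4.192582, π⊥ = 1-1·λ' ≈ 1.192582 ∉ [-0.7, 0.1) ⇒ out
candidate 4: (m,n)=(0,4) → π∥ = 0+4·λ ≈ 20.770330, π⊥ = 0+4·λ' ≈ -0.770330 ∉ [-0.7, 0.1) ⇒ out
candidate 5: (m,n)=(-2,-3) → π∥ = -2-3·λ ≈ -17.577747, π⊥ = -2-3·λ' ≈ -1.422253 ∉ [-0.7, 0.1) ⇒ out
candidate 6: (m,n)=(-2,-2) → π∥ = -2-2·λ ≈ -12.385165, π⊥ = -2-2·λ' ≈ -1.614835 ∉ [-0.7, 0.1) ⇒ out
candidate 7: (m,n)=(0,2) → π∥ = 0+2·λ ≈ 10.385165, π⊥ = 0+2·λ' ≈ -0.385165 ∈ [-0.7, 0.1) ⇒ IN Λ

7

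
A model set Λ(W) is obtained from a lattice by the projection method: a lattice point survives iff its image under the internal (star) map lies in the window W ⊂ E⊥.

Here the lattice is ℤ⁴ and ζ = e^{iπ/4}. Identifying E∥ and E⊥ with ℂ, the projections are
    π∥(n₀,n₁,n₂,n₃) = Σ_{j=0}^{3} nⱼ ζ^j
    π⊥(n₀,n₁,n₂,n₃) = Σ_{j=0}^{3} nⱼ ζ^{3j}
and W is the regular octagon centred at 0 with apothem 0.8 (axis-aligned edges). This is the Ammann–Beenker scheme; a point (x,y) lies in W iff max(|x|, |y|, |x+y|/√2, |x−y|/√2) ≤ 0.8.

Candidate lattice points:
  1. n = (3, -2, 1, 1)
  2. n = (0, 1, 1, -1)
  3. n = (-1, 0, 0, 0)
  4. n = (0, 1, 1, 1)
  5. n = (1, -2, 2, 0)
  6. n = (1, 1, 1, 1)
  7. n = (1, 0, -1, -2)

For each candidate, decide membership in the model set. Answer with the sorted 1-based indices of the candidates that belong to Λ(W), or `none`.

4, 7

Internal map: ζ^{3j} for j=0..3 gives (1,0), (−√2/2,√2/2), (0,−1), (√2/2,√2/2).
candidate 1: n = (3, -2, 1, 1) → π⊥ ≈ (+5.12132, -1.70711); max(|x|,|y|,|x±y|/√2) = 5.12132 > 0.8 ⇒ ∉ W
candidate 2: n = (0, 1, 1, -1) → π⊥ ≈ (-1.41421, -1.00000); max(|x|,|y|,|x±y|/√2) = 1.70711 > 0.8 ⇒ ∉ W
candidate 3: n = (-1, 0, 0, 0) → π⊥ ≈ (-1.00000, +0.00000); max(|x|,|y|,|x±y|/√2) = 1.00000 > 0.8 ⇒ ∉ W
candidate 4: n = (0, 1, 1, 1) → π⊥ ≈ (+0.00000, +0.41421); max(|x|,|y|,|x±y|/√2) = 0.41421 ≤ 0.8 ⇒ ∈ W
candidate 5: n = (1, -2, 2, 0) → π⊥ ≈ (+2.41421, -3.41421); max(|x|,|y|,|x±y|/√2) = 4.12132 > 0.8 ⇒ ∉ W
candidate 6: n = (1, 1, 1, 1) → π⊥ ≈ (+1.00000, +0.41421); max(|x|,|y|,|x±y|/√2) = 1.00000 > 0.8 ⇒ ∉ W
candidate 7: n = (1, 0, -1, -2) → π⊥ ≈ (-0.41421, -0.41421); max(|x|,|y|,|x±y|/√2) = 0.58579 ≤ 0.8 ⇒ ∈ W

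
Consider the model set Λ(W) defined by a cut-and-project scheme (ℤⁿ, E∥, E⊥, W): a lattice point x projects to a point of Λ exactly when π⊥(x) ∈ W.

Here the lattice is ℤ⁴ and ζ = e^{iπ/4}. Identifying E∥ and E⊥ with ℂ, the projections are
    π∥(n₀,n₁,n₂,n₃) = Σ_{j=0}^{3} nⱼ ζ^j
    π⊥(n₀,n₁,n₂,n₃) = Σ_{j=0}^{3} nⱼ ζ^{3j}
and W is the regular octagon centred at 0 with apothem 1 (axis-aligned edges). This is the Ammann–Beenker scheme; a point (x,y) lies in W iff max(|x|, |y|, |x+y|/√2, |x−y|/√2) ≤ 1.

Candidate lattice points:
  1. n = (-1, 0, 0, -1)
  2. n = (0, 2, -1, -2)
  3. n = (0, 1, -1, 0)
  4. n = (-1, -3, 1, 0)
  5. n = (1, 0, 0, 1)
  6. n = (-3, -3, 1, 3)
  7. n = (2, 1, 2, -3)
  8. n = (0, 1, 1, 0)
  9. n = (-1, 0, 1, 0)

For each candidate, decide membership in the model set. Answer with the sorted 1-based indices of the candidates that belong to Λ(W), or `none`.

8

Internal map: ζ^{3j} for j=0..3 gives (1,0), (−√2/2,√2/2), (0,−1), (√2/2,√2/2).
#1 (-1, 0, 0, -1): internal (-1.707107, -0.707107); octagon support 1.707107 vs apothem 1 → ∉ W
#2 (0, 2, -1, -2): internal (-2.828427, 1.000000); octagon support 2.828427 vs apothem 1 → ∉ W
#3 (0, 1, -1, 0): internal (-0.707107, 1.707107); octagon support 1.707107 vs apothem 1 → ∉ W
#4 (-1, -3, 1, 0): internal (1.121320, -3.121320); octagon support 3.121320 vs apothem 1 → ∉ W
#5 (1, 0, 0, 1): internal (1.707107, 0.707107); octagon support 1.707107 vs apothem 1 → ∉ W
#6 (-3, -3, 1, 3): internal (1.242641, -1.000000); octagon support 1.585786 vs apothem 1 → ∉ W
#7 (2, 1, 2, -3): internal (-0.828427, -3.414214); octagon support 3.414214 vs apothem 1 → ∉ W
#8 (0, 1, 1, 0): internal (-0.707107, -0.292893); octagon support 0.707107 vs apothem 1 → ∈ W
#9 (-1, 0, 1, 0): internal (-1.000000, -1.000000); octagon support 1.414214 vs apothem 1 → ∉ W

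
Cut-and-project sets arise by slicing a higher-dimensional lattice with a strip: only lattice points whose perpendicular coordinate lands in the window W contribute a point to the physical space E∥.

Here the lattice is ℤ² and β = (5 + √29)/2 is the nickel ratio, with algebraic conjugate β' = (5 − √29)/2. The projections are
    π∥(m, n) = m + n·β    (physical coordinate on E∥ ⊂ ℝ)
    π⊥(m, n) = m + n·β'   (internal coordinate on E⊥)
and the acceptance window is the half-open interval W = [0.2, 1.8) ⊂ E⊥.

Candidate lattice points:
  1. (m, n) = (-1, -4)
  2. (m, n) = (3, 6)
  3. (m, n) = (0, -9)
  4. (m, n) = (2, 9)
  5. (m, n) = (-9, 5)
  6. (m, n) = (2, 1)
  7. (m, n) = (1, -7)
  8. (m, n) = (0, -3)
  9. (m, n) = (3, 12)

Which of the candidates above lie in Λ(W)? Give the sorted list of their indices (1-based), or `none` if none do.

3, 4, 8, 9

β' = (5−√29)/2 ≈ -0.1926.
[1] lift (-1,-4): star map gives -0.2297; window check 0.2 ≤ -0.2297 < 1.8 is false → out
[2] lift (3,6): star map gives 1.8445; window check 0.2 ≤ 1.8445 < 1.8 is false → out
[3] lift (0,-9): star map gives 1.7332; window check 0.2 ≤ 1.7332 < 1.8 is true → IN Λ
[4] lift (2,9): star map gives 0.2668; window check 0.2 ≤ 0.2668 < 1.8 is true → IN Λ
[5] lift (-9,5): star map gives -9.9629; window check 0.2 ≤ -9.9629 < 1.8 is false → out
[6] lift (2,1): star map gives 1.8074; window check 0.2 ≤ 1.8074 < 1.8 is false → out
[7] lift (1,-7): star map gives 2.3481; window check 0.2 ≤ 2.3481 < 1.8 is false → out
[8] lift (0,-3): star map gives 0.5777; window check 0.2 ≤ 0.5777 < 1.8 is true → IN Λ
[9] lift (3,12): star map gives 0.6890; window check 0.2 ≤ 0.6890 < 1.8 is true → IN Λ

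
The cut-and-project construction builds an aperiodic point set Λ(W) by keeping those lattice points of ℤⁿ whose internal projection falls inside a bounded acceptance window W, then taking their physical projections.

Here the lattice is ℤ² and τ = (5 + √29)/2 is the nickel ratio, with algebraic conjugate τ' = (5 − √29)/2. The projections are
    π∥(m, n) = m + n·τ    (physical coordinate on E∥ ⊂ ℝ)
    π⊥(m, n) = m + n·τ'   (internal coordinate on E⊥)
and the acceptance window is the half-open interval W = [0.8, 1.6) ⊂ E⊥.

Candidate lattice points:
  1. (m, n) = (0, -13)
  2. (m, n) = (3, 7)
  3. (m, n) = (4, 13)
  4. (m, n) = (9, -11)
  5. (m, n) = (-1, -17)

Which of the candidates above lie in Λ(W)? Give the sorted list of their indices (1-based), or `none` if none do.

Compute τ' = (5−√29)/2 = -0.19258, so π⊥(m,n) = m -0.19258·n.
#1 (0,-13): internal coord 0 + (-13)·τ' = +2.50357; +2.50357 ∉ [0.8, 1.6) → out
#2 (3,7): internal coord 3 + (7)·τ' = +1.65192; +1.65192 ∉ [0.8, 1.6) → out
#3 (4,13): internal coord 4 + (13)·τ' = +1.49643; +1.49643 ∈ [0.8, 1.6) → IN Λ
#4 (9,-11): internal coord 9 + (-11)·τ' = +11.11841; +11.11841 ∉ [0.8, 1.6) → out
#5 (-1,-17): internal coord -1 + (-17)·τ' = +2.27390; +2.27390 ∉ [0.8, 1.6) → out

3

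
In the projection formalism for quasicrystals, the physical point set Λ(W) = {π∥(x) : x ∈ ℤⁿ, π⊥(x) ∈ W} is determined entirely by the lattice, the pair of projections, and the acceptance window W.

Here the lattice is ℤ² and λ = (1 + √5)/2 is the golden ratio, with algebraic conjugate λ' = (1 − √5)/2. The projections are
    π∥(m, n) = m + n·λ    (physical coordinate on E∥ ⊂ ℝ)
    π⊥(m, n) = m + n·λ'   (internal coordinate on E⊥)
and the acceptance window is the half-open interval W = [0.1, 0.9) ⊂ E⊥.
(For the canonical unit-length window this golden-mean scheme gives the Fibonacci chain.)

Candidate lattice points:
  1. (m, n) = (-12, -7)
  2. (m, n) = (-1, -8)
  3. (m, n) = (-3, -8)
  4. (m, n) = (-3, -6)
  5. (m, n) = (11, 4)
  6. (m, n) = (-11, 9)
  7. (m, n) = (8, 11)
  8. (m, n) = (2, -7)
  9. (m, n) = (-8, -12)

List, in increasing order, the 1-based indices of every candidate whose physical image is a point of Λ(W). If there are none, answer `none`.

Numerically λ ≈ 1.6180 and λ' = −1/λ ≈ -0.6180.
[1] lift (-12,-7): star map gives -7.6738; window check 0.1 ≤ -7.6738 < 0.9 is false → out
[2] lift (-1,-8): star map gives 3.9443; window check 0.1 ≤ 3.9443 < 0.9 is false → out
[3] lift (-3,-8): star map gives 1.9443; window check 0.1 ≤ 1.9443 < 0.9 is false → out
[4] lift (-3,-6): star map gives 0.7082; window check 0.1 ≤ 0.7082 < 0.9 is true → IN Λ
[5] lift (11,4): star map gives 8.5279; window check 0.1 ≤ 8.5279 < 0.9 is false → out
[6] lift (-11,9): star map gives -16.5623; window check 0.1 ≤ -16.5623 < 0.9 is false → out
[7] lift (8,11): star map gives 1.2016; window check 0.1 ≤ 1.2016 < 0.9 is false → out
[8] lift (2,-7): star map gives 6.3262; window check 0.1 ≤ 6.3262 < 0.9 is false → out
[9] lift (-8,-12): star map gives -0.5836; window check 0.1 ≤ -0.5836 < 0.9 is false → out

4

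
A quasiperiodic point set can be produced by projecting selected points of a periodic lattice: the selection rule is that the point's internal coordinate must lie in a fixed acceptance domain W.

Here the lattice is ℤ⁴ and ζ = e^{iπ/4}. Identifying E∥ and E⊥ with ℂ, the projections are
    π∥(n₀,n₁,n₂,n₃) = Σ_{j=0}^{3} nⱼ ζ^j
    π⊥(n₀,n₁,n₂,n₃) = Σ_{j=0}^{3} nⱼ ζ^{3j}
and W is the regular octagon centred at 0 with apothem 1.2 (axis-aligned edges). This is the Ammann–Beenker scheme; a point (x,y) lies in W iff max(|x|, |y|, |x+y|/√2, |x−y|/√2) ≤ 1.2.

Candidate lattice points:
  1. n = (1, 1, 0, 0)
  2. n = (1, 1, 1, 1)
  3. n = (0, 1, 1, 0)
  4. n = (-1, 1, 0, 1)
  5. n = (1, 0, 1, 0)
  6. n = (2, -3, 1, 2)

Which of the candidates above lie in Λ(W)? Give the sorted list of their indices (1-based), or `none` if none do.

1, 2, 3

Internal map: ζ^{3j} for j=0..3 gives (1,0), (−√2/2,√2/2), (0,−1), (√2/2,√2/2).
#1 (1, 1, 0, 0): internal (0.2929, 0.7071); octagon support 0.7071 vs apothem 1.2 → ∈ W
#2 (1, 1, 1, 1): internal (1.0000, 0.4142); octagon support 1.0000 vs apothem 1.2 → ∈ W
#3 (0, 1, 1, 0): internal (-0.7071, -0.2929); octagon support 0.7071 vs apothem 1.2 → ∈ W
#4 (-1, 1, 0, 1): internal (-1.0000, 1.4142); octagon support 1.7071 vs apothem 1.2 → ∉ W
#5 (1, 0, 1, 0): internal (1.0000, -1.0000); octagon support 1.4142 vs apothem 1.2 → ∉ W
#6 (2, -3, 1, 2): internal (5.5355, -1.7071); octagon support 5.5355 vs apothem 1.2 → ∉ W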